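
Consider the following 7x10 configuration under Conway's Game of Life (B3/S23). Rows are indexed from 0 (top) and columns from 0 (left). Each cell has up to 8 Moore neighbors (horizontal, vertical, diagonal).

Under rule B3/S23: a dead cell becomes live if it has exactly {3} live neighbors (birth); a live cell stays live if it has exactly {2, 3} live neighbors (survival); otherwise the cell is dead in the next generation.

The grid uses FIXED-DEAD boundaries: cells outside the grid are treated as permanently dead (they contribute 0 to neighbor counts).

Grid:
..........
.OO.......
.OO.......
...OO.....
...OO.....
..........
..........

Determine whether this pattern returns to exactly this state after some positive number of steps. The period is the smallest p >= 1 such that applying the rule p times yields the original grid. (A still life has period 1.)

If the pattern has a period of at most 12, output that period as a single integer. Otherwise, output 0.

Simulating and comparing each generation to the original:
Gen 0 (original, given above): 8 live cells
Gen 1: 6 live cells, differs from original
Gen 2: 8 live cells, MATCHES original -> period = 2

Answer: 2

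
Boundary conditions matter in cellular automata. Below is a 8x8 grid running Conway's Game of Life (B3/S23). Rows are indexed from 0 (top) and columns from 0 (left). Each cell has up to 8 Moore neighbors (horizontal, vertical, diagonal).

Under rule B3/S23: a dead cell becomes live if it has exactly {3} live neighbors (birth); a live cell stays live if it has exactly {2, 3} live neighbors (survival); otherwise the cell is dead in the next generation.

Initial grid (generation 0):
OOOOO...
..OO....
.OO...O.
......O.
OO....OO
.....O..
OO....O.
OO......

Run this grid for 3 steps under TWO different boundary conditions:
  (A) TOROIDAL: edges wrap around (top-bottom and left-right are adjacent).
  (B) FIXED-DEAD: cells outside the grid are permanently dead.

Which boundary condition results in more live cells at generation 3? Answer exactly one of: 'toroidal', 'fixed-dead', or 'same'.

Under TOROIDAL boundary, generation 3:
OOOOO...
........
O.......
O.....O.
OOO...O.
O.......
OO......
O.......
Population = 16

Under FIXED-DEAD boundary, generation 3:
........
.O..OO..
..O...O.
.OO.....
.......O
......O.
OO......
OO......
Population = 13

Comparison: toroidal=16, fixed-dead=13 -> toroidal

Answer: toroidal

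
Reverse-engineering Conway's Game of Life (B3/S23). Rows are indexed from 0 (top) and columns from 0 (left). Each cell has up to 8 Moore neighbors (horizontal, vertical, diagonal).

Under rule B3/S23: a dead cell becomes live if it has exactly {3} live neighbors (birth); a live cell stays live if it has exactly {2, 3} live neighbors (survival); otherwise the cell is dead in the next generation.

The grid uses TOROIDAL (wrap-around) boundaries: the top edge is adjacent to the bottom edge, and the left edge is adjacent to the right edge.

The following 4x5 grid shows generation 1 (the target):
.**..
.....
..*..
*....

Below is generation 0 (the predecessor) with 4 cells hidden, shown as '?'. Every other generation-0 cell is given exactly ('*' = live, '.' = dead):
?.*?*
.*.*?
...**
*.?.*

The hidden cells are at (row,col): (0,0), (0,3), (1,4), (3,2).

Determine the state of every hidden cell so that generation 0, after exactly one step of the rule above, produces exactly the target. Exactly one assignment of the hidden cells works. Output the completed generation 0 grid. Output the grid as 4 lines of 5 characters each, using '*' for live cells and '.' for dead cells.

Hidden generation-0 cells (in order): (0,0), (0,3), (1,4), (3,2).
A hidden cell only influences target cells in its own 3x3 neighborhood. Try each of the 2^4 = 16 assignments, step the completed generation 0 forward once under B3/S23, and compare with the target:
  (0,0)=. (0,3)=. (1,4)=. (3,2)=. -> step gives (0,4)='*' but target has '.' -> reject
  (0,0)=. (0,3)=. (1,4)=. (3,2)=* -> step gives (0,1)='.' but target has '*' -> reject
  (0,0)=. (0,3)=. (1,4)=* (3,2)=. -> step reproduces the target at every cell -> ACCEPT
  (0,0)=. (0,3)=. (1,4)=* (3,2)=* -> step gives (0,1)='.' but target has '*' -> reject
  (0,0)=. (0,3)=* (1,4)=. (3,2)=. -> step gives (1,0)='*' but target has '.' -> reject
  (0,0)=. (0,3)=* (1,4)=. (3,2)=* -> step gives (0,1)='.' but target has '*' -> reject
  (0,0)=. (0,3)=* (1,4)=* (3,2)=. -> step gives (3,2)='*' but target has '.' -> reject
  (0,0)=. (0,3)=* (1,4)=* (3,2)=* -> step gives (0,1)='.' but target has '*' -> reject
  (0,0)=* (0,3)=. (1,4)=. (3,2)=. -> step gives (0,1)='.' but target has '*' -> reject
  (0,0)=* (0,3)=. (1,4)=. (3,2)=* -> step gives (0,1)='.' but target has '*' -> reject
  (0,0)=* (0,3)=. (1,4)=* (3,2)=. -> step gives (0,1)='.' but target has '*' -> reject
  (0,0)=* (0,3)=. (1,4)=* (3,2)=* -> step gives (0,1)='.' but target has '*' -> reject
  (0,0)=* (0,3)=* (1,4)=. (3,2)=. -> step gives (0,1)='.' but target has '*' -> reject
  (0,0)=* (0,3)=* (1,4)=. (3,2)=* -> step gives (0,1)='.' but target has '*' -> reject
  (0,0)=* (0,3)=* (1,4)=* (3,2)=. -> step gives (0,1)='.' but target has '*' -> reject
  (0,0)=* (0,3)=* (1,4)=* (3,2)=* -> step gives (0,1)='.' but target has '*' -> reject
Unique solution: (0,0)=dead, (0,3)=dead, (1,4)=live, (3,2)=dead.
Check: live-neighbor counts of every cell in the completed generation 0:
53254
41454
52345
32254
Applying B3/S23 to generation 0 with these counts gives:
.**..
.....
..*..
*....
which matches the target exactly.

Answer: ..*.*
.*.**
...**
*...*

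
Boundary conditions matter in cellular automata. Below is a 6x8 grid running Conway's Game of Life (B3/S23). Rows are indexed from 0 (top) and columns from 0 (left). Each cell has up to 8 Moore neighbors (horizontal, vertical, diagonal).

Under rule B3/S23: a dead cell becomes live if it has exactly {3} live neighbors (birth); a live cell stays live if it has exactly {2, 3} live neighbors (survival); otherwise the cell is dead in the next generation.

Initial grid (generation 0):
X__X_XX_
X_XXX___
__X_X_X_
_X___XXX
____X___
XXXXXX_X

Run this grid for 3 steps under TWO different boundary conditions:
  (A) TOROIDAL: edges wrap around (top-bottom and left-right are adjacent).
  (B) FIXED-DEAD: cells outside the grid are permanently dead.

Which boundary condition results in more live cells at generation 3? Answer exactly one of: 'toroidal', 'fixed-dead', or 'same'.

Under TOROIDAL boundary, generation 3:
__X___X_
X__X__X_
XX__X_X_
X___X_XX
_X_XXXX_
___X__X_
Population = 20

Under FIXED-DEAD boundary, generation 3:
__XX____
_X__XX__
____X___
__XXX___
_X______
_XXX____
Population = 13

Comparison: toroidal=20, fixed-dead=13 -> toroidal

Answer: toroidal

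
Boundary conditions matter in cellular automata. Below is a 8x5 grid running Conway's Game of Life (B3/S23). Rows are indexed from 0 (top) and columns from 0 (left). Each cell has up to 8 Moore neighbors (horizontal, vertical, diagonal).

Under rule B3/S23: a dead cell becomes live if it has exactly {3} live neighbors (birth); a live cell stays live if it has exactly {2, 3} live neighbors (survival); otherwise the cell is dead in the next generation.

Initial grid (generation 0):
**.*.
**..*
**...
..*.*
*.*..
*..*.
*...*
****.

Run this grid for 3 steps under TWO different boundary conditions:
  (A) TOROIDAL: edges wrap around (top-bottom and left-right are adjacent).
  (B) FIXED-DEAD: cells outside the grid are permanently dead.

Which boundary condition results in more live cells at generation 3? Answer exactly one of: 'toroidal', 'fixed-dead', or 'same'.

Under TOROIDAL boundary, generation 3:
.....
..**.
..*.*
**..*
**.**
.*.**
*....
.....
Population = 15

Under FIXED-DEAD boundary, generation 3:
.....
.*.*.
..**.
..**.
..*..
.***.
*...*
****.
Population = 16

Comparison: toroidal=15, fixed-dead=16 -> fixed-dead

Answer: fixed-dead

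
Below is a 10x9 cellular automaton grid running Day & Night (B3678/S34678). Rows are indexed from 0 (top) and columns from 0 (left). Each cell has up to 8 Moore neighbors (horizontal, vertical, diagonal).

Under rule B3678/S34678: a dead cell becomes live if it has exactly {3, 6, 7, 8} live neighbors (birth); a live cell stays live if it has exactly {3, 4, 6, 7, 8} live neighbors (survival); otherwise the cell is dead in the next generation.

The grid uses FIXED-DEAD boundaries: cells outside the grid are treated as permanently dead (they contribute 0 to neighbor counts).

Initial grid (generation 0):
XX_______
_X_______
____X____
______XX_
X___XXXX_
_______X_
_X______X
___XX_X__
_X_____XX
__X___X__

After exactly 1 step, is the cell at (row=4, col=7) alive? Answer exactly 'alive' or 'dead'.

Simulating step by step:
Generation 0 (given above): 22 live cells
Generation 1: 19 live cells
_________
X________
_________
____X_XX_
_____X_XX
_____X_XX
_______X_
__X_____X
__XX_XXX_
_______X_

Cell (4,7) at generation 1: 1 -> alive

Answer: alive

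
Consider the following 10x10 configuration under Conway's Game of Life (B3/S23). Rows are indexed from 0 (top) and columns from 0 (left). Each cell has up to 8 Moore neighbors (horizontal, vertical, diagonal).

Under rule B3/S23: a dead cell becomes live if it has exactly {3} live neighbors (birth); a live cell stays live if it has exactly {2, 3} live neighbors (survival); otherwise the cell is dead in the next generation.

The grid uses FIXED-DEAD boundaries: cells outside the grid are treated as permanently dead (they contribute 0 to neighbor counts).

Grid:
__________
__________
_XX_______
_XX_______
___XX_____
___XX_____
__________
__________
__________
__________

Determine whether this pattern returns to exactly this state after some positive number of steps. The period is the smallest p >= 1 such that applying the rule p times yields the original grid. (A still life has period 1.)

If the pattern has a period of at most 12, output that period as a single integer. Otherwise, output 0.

Simulating and comparing each generation to the original:
Gen 0 (original, given above): 8 live cells
Gen 1: 6 live cells, differs from original
Gen 2: 8 live cells, MATCHES original -> period = 2

Answer: 2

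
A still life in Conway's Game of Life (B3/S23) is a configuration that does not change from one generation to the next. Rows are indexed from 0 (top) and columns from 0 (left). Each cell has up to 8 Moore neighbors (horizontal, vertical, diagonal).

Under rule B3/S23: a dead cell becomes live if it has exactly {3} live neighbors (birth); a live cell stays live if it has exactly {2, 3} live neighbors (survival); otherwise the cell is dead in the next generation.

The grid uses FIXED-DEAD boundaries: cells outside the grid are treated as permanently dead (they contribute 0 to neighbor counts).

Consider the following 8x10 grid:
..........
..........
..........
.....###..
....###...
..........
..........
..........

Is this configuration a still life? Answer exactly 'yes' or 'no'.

Answer: no

Derivation:
Compute generation 1 and compare to generation 0 (given above):
Generation 1:
..........
..........
......#...
....#..#..
....#..#..
.....#....
..........
..........
Cell (2,6) differs: gen0=0 vs gen1=1 -> NOT a still life.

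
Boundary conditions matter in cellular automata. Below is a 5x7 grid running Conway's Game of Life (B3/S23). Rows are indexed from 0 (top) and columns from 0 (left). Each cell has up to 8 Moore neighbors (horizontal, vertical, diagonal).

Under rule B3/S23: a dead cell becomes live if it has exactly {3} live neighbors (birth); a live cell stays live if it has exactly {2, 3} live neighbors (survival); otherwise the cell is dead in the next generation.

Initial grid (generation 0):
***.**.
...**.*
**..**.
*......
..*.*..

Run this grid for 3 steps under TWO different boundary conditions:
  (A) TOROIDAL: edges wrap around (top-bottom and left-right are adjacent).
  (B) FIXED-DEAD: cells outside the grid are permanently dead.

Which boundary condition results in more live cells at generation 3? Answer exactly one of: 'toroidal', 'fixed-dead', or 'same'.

Answer: fixed-dead

Derivation:
Under TOROIDAL boundary, generation 3:
..*....
.......
.***...
...*...
..**...
Population = 7

Under FIXED-DEAD boundary, generation 3:
.......
*.*..**
...****
*....*.
.****..
Population = 14

Comparison: toroidal=7, fixed-dead=14 -> fixed-dead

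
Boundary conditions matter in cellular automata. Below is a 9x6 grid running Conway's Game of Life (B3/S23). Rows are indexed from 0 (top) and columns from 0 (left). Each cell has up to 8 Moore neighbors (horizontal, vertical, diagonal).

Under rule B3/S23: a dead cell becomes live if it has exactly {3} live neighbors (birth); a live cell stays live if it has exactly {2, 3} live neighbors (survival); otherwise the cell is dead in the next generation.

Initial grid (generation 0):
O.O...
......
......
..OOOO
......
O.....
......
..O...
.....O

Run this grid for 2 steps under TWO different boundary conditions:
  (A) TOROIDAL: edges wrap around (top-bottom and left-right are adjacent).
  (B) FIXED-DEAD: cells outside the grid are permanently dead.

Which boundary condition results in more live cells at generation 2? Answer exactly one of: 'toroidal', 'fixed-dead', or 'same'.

Under TOROIDAL boundary, generation 2:
......
......
...OO.
..O...
...O.O
....O.
......
......
......
Population = 6

Under FIXED-DEAD boundary, generation 2:
......
......
...OO.
..O..O
...OO.
......
......
......
......
Population = 6

Comparison: toroidal=6, fixed-dead=6 -> same

Answer: same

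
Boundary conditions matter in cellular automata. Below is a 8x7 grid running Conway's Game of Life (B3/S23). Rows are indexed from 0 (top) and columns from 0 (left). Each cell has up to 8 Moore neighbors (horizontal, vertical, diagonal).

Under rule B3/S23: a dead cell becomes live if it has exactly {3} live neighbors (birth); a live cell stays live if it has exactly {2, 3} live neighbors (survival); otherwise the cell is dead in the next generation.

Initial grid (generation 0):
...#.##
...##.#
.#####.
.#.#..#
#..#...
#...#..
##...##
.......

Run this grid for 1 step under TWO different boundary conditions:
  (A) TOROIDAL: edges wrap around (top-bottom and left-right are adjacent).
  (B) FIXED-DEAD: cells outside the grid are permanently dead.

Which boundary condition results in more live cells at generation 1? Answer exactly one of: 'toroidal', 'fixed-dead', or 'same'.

Under TOROIDAL boundary, generation 1:
...#.##
#.....#
.#....#
.#...##
#####.#
....##.
##...##
....#..
Population = 23

Under FIXED-DEAD boundary, generation 1:
...#.##
......#
.#....#
##...#.
#####..
#...##.
##...#.
.......
Population = 20

Comparison: toroidal=23, fixed-dead=20 -> toroidal

Answer: toroidal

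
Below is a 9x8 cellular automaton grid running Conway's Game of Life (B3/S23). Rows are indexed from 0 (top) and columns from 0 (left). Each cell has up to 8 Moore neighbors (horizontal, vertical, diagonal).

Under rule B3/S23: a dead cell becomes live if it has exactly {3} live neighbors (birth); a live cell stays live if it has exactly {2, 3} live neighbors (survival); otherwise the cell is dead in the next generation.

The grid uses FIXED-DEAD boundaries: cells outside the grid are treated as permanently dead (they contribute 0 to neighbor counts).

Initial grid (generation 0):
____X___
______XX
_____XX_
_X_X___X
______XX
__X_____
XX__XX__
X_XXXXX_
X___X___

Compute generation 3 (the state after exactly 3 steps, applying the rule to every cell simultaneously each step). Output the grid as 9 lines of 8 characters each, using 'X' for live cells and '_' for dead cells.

Simulating step by step:
Generation 0 (given above): 23 live cells
Generation 1: 18 live cells
________
______XX
_____X__
_____X_X
__X___XX
_X___XX_
X_____X_
X_X___X_
_X__X___
Generation 2: 14 live cells
________
______X_
_____X_X
_____X_X
_______X
_X___X__
X_____XX
X____X__
_X______
Generation 3: 12 live cells
(generation 3 grid is the final answer)

Answer: ________
______X_
_____X_X
_______X
________
_______X
XX___XX_
XX____X_
________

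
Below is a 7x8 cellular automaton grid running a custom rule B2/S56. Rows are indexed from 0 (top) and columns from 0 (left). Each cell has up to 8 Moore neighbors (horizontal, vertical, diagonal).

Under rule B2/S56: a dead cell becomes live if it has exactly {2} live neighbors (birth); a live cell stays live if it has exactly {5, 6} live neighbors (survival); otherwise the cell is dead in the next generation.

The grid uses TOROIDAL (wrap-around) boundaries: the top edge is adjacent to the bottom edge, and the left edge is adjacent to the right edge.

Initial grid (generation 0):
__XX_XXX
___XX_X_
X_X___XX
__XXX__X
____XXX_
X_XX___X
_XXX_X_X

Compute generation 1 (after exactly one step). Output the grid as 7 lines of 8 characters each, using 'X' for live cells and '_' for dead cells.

Answer: __XX__X_
______X_
________
________
________
________
__XX____

Derivation:
Simulating step by step:
Generation 0 (given above): 28 live cells
Generation 1: 6 live cells
(generation 1 grid is the final answer)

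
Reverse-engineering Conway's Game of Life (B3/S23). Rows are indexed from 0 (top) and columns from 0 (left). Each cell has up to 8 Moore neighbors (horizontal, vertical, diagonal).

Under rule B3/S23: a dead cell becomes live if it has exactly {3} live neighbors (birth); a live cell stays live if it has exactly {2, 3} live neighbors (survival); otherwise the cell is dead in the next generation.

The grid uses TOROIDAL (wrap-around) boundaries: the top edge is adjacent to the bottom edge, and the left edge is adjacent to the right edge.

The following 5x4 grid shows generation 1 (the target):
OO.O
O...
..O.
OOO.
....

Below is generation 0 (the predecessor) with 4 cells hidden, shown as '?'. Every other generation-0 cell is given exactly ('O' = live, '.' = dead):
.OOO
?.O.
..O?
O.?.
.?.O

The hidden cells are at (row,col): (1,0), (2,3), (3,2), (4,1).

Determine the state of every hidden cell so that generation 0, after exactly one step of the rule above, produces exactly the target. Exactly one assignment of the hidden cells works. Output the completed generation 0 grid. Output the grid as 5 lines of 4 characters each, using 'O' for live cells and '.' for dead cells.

Answer: .OOO
..O.
..OO
O.O.
...O

Derivation:
Hidden generation-0 cells (in order): (1,0), (2,3), (3,2), (4,1).
A hidden cell only influences target cells in its own 3x3 neighborhood. Try each of the 2^4 = 16 assignments, step the completed generation 0 forward once under B3/S23, and compare with the target:
  (1,0)=. (2,3)=. (3,2)=. (4,1)=. -> step gives (1,0)='.' but target has 'O' -> reject
  (1,0)=. (2,3)=. (3,2)=. (4,1)=O -> step gives (0,0)='.' but target has 'O' -> reject
  (1,0)=. (2,3)=. (3,2)=O (4,1)=. -> step gives (1,0)='.' but target has 'O' -> reject
  (1,0)=. (2,3)=. (3,2)=O (4,1)=O -> step gives (0,0)='.' but target has 'O' -> reject
  (1,0)=. (2,3)=O (3,2)=. (4,1)=. -> step gives (2,1)='O' but target has '.' -> reject
  (1,0)=. (2,3)=O (3,2)=. (4,1)=O -> step gives (0,0)='.' but target has 'O' -> reject
  (1,0)=. (2,3)=O (3,2)=O (4,1)=. -> step reproduces the target at every cell -> ACCEPT
  (1,0)=. (2,3)=O (3,2)=O (4,1)=O -> step gives (0,0)='.' but target has 'O' -> reject
  (1,0)=O (2,3)=. (3,2)=. (4,1)=. -> step gives (0,0)='.' but target has 'O' -> reject
  (1,0)=O (2,3)=. (3,2)=. (4,1)=O -> step gives (0,0)='.' but target has 'O' -> reject
  (1,0)=O (2,3)=. (3,2)=O (4,1)=. -> step gives (0,0)='.' but target has 'O' -> reject
  (1,0)=O (2,3)=. (3,2)=O (4,1)=O -> step gives (0,0)='.' but target has 'O' -> reject
  (1,0)=O (2,3)=O (3,2)=. (4,1)=. -> step gives (0,0)='.' but target has 'O' -> reject
  (1,0)=O (2,3)=O (3,2)=. (4,1)=O -> step gives (0,0)='.' but target has 'O' -> reject
  (1,0)=O (2,3)=O (3,2)=O (4,1)=. -> step gives (0,0)='.' but target has 'O' -> reject
  (1,0)=O (2,3)=O (3,2)=O (4,1)=O -> step gives (0,0)='.' but target has 'O' -> reject
Unique solution: (1,0)=dead, (2,3)=live, (3,2)=live, (4,1)=dead.
Check: live-neighbor counts of every cell in the completed generation 0:
3243
3455
2434
2335
4454
Applying B3/S23 to generation 0 with these counts gives:
OO.O
O...
..O.
OOO.
....
which matches the target exactly.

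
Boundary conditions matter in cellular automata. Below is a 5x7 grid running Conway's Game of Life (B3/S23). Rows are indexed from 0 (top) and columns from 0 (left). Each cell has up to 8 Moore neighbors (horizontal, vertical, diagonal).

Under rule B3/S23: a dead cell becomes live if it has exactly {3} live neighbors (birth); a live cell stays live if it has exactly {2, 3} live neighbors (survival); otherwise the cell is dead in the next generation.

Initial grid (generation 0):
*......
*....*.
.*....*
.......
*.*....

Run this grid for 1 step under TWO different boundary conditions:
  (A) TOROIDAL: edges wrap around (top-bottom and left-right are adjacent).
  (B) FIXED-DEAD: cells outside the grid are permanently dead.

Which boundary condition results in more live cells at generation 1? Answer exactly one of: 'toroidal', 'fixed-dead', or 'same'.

Answer: toroidal

Derivation:
Under TOROIDAL boundary, generation 1:
*......
**.....
*.....*
**.....
.*.....
Population = 8

Under FIXED-DEAD boundary, generation 1:
.......
**.....
.......
.*.....
.......
Population = 3

Comparison: toroidal=8, fixed-dead=3 -> toroidal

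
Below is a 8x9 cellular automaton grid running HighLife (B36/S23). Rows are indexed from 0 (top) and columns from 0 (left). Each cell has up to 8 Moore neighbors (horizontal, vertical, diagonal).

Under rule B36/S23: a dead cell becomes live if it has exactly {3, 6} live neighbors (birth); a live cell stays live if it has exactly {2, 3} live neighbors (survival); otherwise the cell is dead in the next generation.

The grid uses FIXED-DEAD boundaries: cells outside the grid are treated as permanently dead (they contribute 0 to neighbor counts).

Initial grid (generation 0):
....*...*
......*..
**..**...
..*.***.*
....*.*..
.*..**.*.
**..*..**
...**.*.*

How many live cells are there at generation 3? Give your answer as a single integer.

Simulating step by step:
Generation 0 (given above): 27 live cells
Generation 1: 22 live cells
.........
....*....
.*.**..*.
.*....**.
.........
**.**..**
***.....*
...***..*
Generation 2: 27 live cells
.........
...**....
..******.
..*...**.
***...*.*
*..*...**
*....*..*
.****....
Generation 3: 23 live cells
.........
..*...*..
..*....*.
....*...*
*.**..***
*.*...*.*
*......**
.****....
Population at generation 3: 23

Answer: 23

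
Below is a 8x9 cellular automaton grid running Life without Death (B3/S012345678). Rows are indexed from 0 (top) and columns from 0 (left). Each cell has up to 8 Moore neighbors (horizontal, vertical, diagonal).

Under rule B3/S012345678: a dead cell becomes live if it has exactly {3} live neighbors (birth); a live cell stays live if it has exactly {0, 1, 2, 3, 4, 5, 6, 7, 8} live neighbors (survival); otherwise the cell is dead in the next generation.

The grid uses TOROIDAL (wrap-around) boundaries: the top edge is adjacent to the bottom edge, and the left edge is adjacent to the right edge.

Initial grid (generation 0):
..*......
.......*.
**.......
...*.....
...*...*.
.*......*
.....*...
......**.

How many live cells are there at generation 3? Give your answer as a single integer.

Answer: 35

Derivation:
Simulating step by step:
Generation 0 (given above): 12 live cells
Generation 1: 19 live cells
..*...**.
.*.....*.
**.......
..**.....
..**...*.
.*......*
.....***.
......**.
Generation 2: 28 live cells
..*...***
***...***
**.......
..**.....
.***...*.
.**.....*
.....****
......***
Generation 3: 35 live cells
..*..****
***...***
**.*...*.
*.**.....
****...*.
.***....*
.....****
*.....***
Population at generation 3: 35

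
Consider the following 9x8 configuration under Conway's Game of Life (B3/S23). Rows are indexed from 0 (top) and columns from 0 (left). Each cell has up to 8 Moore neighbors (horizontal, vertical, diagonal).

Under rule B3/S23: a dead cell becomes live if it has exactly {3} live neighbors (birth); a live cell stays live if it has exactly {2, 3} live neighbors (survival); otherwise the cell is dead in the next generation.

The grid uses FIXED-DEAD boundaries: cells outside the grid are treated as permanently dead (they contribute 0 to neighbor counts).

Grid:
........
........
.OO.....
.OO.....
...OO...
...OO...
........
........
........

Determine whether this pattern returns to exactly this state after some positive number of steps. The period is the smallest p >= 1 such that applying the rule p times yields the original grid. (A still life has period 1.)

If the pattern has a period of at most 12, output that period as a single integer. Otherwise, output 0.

Answer: 2

Derivation:
Simulating and comparing each generation to the original:
Gen 0 (original, given above): 8 live cells
Gen 1: 6 live cells, differs from original
Gen 2: 8 live cells, MATCHES original -> period = 2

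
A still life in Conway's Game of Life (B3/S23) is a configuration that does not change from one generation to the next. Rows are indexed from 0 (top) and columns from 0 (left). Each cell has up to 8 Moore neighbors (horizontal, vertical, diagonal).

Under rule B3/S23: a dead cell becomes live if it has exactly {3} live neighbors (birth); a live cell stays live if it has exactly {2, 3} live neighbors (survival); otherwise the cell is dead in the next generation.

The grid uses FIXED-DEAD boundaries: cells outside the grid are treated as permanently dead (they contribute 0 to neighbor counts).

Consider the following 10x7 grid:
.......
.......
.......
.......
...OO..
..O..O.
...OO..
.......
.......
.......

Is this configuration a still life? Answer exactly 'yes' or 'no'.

Compute generation 1 and compare to generation 0 (given above):
Generation 1:
.......
.......
.......
.......
...OO..
..O..O.
...OO..
.......
.......
.......
The grids are IDENTICAL -> still life.

Answer: yes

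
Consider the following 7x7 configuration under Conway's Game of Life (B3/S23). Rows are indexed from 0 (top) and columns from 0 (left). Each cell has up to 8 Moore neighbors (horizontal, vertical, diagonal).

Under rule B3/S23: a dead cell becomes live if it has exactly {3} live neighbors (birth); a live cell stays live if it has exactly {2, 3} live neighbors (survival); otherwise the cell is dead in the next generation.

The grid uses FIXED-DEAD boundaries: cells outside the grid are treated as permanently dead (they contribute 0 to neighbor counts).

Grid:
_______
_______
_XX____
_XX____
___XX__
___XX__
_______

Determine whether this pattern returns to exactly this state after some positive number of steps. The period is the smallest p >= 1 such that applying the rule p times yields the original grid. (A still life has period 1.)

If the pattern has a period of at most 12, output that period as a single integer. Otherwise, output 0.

Simulating and comparing each generation to the original:
Gen 0 (original, given above): 8 live cells
Gen 1: 6 live cells, differs from original
Gen 2: 8 live cells, MATCHES original -> period = 2

Answer: 2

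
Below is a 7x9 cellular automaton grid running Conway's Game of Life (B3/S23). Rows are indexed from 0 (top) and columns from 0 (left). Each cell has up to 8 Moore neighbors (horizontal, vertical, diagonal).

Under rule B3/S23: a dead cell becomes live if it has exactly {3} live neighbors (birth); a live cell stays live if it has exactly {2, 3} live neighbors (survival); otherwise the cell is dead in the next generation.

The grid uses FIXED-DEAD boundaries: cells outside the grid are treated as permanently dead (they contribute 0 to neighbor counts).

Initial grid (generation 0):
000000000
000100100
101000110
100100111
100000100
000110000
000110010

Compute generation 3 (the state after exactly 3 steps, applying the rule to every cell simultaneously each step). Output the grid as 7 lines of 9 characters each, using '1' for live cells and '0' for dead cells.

Simulating step by step:
Generation 0 (given above): 18 live cells
Generation 1: 19 live cells
000000000
000000110
011101001
100001001
000111100
000111000
000110000
Generation 2: 16 live cells
000000000
001000110
011011001
010000010
000100100
001000100
000101000
Generation 3: 25 live cells
(generation 3 grid is the final answer)

Answer: 000000000
011101110
011101001
010111110
001000110
001111100
000000000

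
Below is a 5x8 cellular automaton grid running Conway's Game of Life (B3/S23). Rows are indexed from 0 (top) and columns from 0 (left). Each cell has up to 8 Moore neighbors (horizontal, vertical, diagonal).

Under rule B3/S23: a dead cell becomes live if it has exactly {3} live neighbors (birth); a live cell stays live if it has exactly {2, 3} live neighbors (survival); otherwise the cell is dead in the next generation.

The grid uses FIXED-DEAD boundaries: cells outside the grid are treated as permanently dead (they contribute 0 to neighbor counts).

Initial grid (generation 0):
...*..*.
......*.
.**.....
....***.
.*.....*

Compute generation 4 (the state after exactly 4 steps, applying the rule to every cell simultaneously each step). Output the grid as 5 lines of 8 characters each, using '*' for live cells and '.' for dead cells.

Answer: ........
........
........
......**
........

Derivation:
Simulating step by step:
Generation 0 (given above): 10 live cells
Generation 1: 8 live cells
........
..*.....
......*.
.**..**.
.....**.
Generation 2: 7 live cells
........
........
.**..**.
.......*
.....**.
Generation 3: 3 live cells
........
........
......*.
.......*
......*.
Generation 4: 2 live cells
(generation 4 grid is the final answer)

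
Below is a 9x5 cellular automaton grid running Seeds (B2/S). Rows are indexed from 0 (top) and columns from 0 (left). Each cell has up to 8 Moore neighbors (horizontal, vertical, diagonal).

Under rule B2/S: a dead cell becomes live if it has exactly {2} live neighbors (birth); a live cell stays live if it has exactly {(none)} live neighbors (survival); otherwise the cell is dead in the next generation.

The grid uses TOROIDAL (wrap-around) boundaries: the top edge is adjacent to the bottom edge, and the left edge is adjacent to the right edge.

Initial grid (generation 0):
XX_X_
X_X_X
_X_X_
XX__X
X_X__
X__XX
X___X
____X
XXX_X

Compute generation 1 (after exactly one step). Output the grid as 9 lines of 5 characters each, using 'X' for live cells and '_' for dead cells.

Simulating step by step:
Generation 0 (given above): 23 live cells
Generation 1: 3 live cells
(generation 1 grid is the final answer)

Answer: _____
_____
_____
_____
_____
__X__
_X___
__X__
_____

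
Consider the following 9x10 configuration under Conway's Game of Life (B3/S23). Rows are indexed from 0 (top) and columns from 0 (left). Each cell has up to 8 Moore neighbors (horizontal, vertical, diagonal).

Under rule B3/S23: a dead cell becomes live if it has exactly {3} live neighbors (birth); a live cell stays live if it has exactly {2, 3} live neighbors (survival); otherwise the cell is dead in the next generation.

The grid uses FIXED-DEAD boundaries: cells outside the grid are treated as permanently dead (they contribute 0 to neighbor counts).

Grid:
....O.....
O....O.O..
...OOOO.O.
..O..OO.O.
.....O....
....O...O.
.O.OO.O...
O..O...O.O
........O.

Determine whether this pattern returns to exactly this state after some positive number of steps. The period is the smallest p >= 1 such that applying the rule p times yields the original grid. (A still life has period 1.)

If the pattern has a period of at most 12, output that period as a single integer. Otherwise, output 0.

Answer: 0

Derivation:
Simulating and comparing each generation to the original:
Gen 0 (original, given above): 25 live cells
Gen 1: 23 live cells, differs from original
Gen 2: 22 live cells, differs from original
Gen 3: 21 live cells, differs from original
Gen 4: 23 live cells, differs from original
Gen 5: 24 live cells, differs from original
Gen 6: 15 live cells, differs from original
Gen 7: 9 live cells, differs from original
Gen 8: 5 live cells, differs from original
Gen 9: 3 live cells, differs from original
Gen 10: 3 live cells, differs from original
Gen 11: 3 live cells, differs from original
Gen 12: 3 live cells, differs from original
No period found within 12 steps.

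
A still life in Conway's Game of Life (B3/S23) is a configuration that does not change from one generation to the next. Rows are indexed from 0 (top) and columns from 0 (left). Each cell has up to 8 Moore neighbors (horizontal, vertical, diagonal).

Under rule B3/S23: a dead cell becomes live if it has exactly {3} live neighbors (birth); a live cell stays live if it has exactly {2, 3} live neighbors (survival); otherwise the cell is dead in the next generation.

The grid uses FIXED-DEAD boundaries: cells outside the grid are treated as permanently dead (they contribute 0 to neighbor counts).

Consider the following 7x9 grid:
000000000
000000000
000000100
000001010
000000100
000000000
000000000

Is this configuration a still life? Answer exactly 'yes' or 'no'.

Answer: yes

Derivation:
Compute generation 1 and compare to generation 0 (given above):
Generation 1:
000000000
000000000
000000100
000001010
000000100
000000000
000000000
The grids are IDENTICAL -> still life.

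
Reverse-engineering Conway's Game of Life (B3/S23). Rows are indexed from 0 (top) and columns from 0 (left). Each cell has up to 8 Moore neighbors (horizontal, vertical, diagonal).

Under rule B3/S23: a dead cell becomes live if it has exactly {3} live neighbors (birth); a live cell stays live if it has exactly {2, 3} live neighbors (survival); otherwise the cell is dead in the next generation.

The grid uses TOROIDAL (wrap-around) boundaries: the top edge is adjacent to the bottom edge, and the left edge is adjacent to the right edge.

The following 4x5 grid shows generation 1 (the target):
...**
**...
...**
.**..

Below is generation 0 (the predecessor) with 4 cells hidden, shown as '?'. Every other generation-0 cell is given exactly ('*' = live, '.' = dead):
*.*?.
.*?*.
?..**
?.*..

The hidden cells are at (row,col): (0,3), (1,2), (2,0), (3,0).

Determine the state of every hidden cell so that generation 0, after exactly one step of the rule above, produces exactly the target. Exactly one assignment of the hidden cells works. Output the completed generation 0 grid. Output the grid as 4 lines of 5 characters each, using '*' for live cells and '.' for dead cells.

Answer: *.**.
.*.*.
...**
..*..

Derivation:
Hidden generation-0 cells (in order): (0,3), (1,2), (2,0), (3,0).
A hidden cell only influences target cells in its own 3x3 neighborhood. Try each of the 2^4 = 16 assignments, step the completed generation 0 forward once under B3/S23, and compare with the target:
  (0,3)=. (1,2)=. (2,0)=. (3,0)=. -> step gives (0,2)='*' but target has '.' -> reject
  (0,3)=. (1,2)=. (2,0)=. (3,0)=* -> step gives (0,0)='*' but target has '.' -> reject
  (0,3)=. (1,2)=. (2,0)=* (3,0)=. -> step gives (0,2)='*' but target has '.' -> reject
  (0,3)=. (1,2)=. (2,0)=* (3,0)=* -> step gives (0,0)='*' but target has '.' -> reject
  (0,3)=. (1,2)=* (2,0)=. (3,0)=. -> step gives (0,3)='.' but target has '*' -> reject
  (0,3)=. (1,2)=* (2,0)=. (3,0)=* -> step gives (0,0)='*' but target has '.' -> reject
  (0,3)=. (1,2)=* (2,0)=* (3,0)=. -> step gives (0,3)='.' but target has '*' -> reject
  (0,3)=. (1,2)=* (2,0)=* (3,0)=* -> step gives (0,0)='*' but target has '.' -> reject
  (0,3)=* (1,2)=. (2,0)=. (3,0)=. -> step reproduces the target at every cell -> ACCEPT
  (0,3)=* (1,2)=. (2,0)=. (3,0)=* -> step gives (0,0)='*' but target has '.' -> reject
  (0,3)=* (1,2)=. (2,0)=* (3,0)=. -> step gives (1,0)='.' but target has '*' -> reject
  (0,3)=* (1,2)=. (2,0)=* (3,0)=* -> step gives (0,0)='*' but target has '.' -> reject
  (0,3)=* (1,2)=* (2,0)=. (3,0)=. -> step gives (0,3)='.' but target has '*' -> reject
  (0,3)=* (1,2)=* (2,0)=. (3,0)=* -> step gives (0,0)='*' but target has '.' -> reject
  (0,3)=* (1,2)=* (2,0)=* (3,0)=. -> step gives (0,3)='.' but target has '*' -> reject
  (0,3)=* (1,2)=* (2,0)=* (3,0)=* -> step gives (0,0)='*' but target has '.' -> reject
Unique solution: (0,3)=live, (1,2)=dead, (2,0)=dead, (3,0)=dead.
Check: live-neighbor counts of every cell in the completed generation 0:
14433
32545
22432
23354
Applying B3/S23 to generation 0 with these counts gives:
...**
**...
...**
.**..
which matches the target exactly.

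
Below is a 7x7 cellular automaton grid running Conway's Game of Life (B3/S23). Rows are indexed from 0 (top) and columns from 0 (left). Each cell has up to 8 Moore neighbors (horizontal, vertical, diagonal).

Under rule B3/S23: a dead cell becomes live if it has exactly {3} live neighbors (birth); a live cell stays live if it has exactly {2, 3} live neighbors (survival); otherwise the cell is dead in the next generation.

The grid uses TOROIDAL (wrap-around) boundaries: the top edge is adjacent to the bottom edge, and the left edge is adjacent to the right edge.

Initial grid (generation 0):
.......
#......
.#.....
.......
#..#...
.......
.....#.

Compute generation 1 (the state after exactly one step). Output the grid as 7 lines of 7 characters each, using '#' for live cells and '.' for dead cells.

Simulating step by step:
Generation 0 (given above): 5 live cells
Generation 1: 0 live cells
(generation 1 grid is the final answer)

Answer: .......
.......
.......
.......
.......
.......
.......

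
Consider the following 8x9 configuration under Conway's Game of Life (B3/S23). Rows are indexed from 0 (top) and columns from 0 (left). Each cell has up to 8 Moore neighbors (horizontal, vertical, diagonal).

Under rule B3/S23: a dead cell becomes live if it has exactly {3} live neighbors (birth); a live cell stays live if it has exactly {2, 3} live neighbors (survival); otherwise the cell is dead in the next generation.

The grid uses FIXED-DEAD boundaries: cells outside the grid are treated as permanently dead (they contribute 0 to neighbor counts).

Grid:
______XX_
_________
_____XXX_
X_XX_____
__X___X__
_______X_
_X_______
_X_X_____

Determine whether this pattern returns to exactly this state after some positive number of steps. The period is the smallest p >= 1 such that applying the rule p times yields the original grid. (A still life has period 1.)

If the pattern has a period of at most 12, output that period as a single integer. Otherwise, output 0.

Simulating and comparing each generation to the original:
Gen 0 (original, given above): 14 live cells
Gen 1: 12 live cells, differs from original
Gen 2: 13 live cells, differs from original
Gen 3: 11 live cells, differs from original
Gen 4: 12 live cells, differs from original
Gen 5: 15 live cells, differs from original
Gen 6: 15 live cells, differs from original
Gen 7: 22 live cells, differs from original
Gen 8: 16 live cells, differs from original
Gen 9: 26 live cells, differs from original
Gen 10: 15 live cells, differs from original
Gen 11: 11 live cells, differs from original
Gen 12: 5 live cells, differs from original
No period found within 12 steps.

Answer: 0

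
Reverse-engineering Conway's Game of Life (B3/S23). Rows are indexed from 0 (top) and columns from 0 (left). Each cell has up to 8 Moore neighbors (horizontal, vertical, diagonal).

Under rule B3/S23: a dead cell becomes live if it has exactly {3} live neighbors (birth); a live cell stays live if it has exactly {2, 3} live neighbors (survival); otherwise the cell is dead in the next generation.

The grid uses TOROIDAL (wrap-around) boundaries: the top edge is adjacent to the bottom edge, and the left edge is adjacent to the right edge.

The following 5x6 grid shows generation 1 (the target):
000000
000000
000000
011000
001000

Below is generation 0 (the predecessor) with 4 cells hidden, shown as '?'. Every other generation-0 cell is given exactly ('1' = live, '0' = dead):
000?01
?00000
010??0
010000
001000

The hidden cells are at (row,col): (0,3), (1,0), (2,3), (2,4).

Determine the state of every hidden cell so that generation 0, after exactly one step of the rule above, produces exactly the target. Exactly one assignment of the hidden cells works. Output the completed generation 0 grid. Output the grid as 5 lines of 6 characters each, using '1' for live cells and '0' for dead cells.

Hidden generation-0 cells (in order): (0,3), (1,0), (2,3), (2,4).
A hidden cell only influences target cells in its own 3x3 neighborhood. Try each of the 2^4 = 16 assignments, step the completed generation 0 forward once under B3/S23, and compare with the target:
  (0,3)=0 (1,0)=0 (2,3)=0 (2,4)=0 -> step gives (4,2)='0' but target has '1' -> reject
  (0,3)=0 (1,0)=0 (2,3)=0 (2,4)=1 -> step gives (4,2)='0' but target has '1' -> reject
  (0,3)=0 (1,0)=0 (2,3)=1 (2,4)=0 -> step gives (2,2)='1' but target has '0' -> reject
  (0,3)=0 (1,0)=0 (2,3)=1 (2,4)=1 -> step gives (1,4)='1' but target has '0' -> reject
  (0,3)=0 (1,0)=1 (2,3)=0 (2,4)=0 -> step gives (1,0)='1' but target has '0' -> reject
  (0,3)=0 (1,0)=1 (2,3)=0 (2,4)=1 -> step gives (1,0)='1' but target has '0' -> reject
  (0,3)=0 (1,0)=1 (2,3)=1 (2,4)=0 -> step gives (1,0)='1' but target has '0' -> reject
  (0,3)=0 (1,0)=1 (2,3)=1 (2,4)=1 -> step gives (1,0)='1' but target has '0' -> reject
  (0,3)=1 (1,0)=0 (2,3)=0 (2,4)=0 -> step reproduces the target at every cell -> ACCEPT
  (0,3)=1 (1,0)=0 (2,3)=0 (2,4)=1 -> step gives (1,4)='1' but target has '0' -> reject
  (0,3)=1 (1,0)=0 (2,3)=1 (2,4)=0 -> step gives (1,2)='1' but target has '0' -> reject
  (0,3)=1 (1,0)=0 (2,3)=1 (2,4)=1 -> step gives (1,2)='1' but target has '0' -> reject
  (0,3)=1 (1,0)=1 (2,3)=0 (2,4)=0 -> step gives (1,0)='1' but target has '0' -> reject
  (0,3)=1 (1,0)=1 (2,3)=0 (2,4)=1 -> step gives (1,0)='1' but target has '0' -> reject
  (0,3)=1 (1,0)=1 (2,3)=1 (2,4)=0 -> step gives (1,0)='1' but target has '0' -> reject
  (0,3)=1 (1,0)=1 (2,3)=1 (2,4)=1 -> step gives (1,0)='1' but target has '0' -> reject
Unique solution: (0,3)=live, (1,0)=dead, (2,3)=dead, (2,4)=dead.
Check: live-neighbor counts of every cell in the completed generation 0:
112120
212121
212000
223100
222221
Applying B3/S23 to generation 0 with these counts gives:
000000
000000
000000
011000
001000
which matches the target exactly.

Answer: 000101
000000
010000
010000
001000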